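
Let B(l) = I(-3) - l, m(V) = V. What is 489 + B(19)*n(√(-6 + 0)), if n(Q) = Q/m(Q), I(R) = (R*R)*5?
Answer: 515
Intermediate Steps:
I(R) = 5*R² (I(R) = R²*5 = 5*R²)
n(Q) = 1 (n(Q) = Q/Q = 1)
B(l) = 45 - l (B(l) = 5*(-3)² - l = 5*9 - l = 45 - l)
489 + B(19)*n(√(-6 + 0)) = 489 + (45 - 1*19)*1 = 489 + (45 - 19)*1 = 489 + 26*1 = 489 + 26 = 515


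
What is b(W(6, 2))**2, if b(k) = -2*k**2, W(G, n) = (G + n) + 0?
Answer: 16384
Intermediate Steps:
W(G, n) = G + n
b(W(6, 2))**2 = (-2*(6 + 2)**2)**2 = (-2*8**2)**2 = (-2*64)**2 = (-128)**2 = 16384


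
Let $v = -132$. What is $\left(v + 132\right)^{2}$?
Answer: $0$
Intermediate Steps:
$\left(v + 132\right)^{2} = \left(-132 + 132\right)^{2} = 0^{2} = 0$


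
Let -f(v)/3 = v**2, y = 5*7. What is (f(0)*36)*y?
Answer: 0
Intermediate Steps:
y = 35
f(v) = -3*v**2
(f(0)*36)*y = (-3*0**2*36)*35 = (-3*0*36)*35 = (0*36)*35 = 0*35 = 0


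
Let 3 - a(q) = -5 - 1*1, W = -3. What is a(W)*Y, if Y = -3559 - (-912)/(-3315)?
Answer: -35396991/1105 ≈ -32033.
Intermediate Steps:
a(q) = 9 (a(q) = 3 - (-5 - 1*1) = 3 - (-5 - 1) = 3 - 1*(-6) = 3 + 6 = 9)
Y = -3932999/1105 (Y = -3559 - (-912)*(-1)/3315 = -3559 - 1*304/1105 = -3559 - 304/1105 = -3932999/1105 ≈ -3559.3)
a(W)*Y = 9*(-3932999/1105) = -35396991/1105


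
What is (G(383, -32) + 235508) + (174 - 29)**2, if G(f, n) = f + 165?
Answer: 257081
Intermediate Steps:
G(f, n) = 165 + f
(G(383, -32) + 235508) + (174 - 29)**2 = ((165 + 383) + 235508) + (174 - 29)**2 = (548 + 235508) + 145**2 = 236056 + 21025 = 257081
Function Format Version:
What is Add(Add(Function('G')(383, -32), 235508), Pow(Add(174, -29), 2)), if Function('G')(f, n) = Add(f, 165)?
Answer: 257081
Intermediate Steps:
Function('G')(f, n) = Add(165, f)
Add(Add(Function('G')(383, -32), 235508), Pow(Add(174, -29), 2)) = Add(Add(Add(165, 383), 235508), Pow(Add(174, -29), 2)) = Add(Add(548, 235508), Pow(145, 2)) = Add(236056, 21025) = 257081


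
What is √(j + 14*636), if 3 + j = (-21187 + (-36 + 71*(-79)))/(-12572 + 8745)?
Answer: √70560357/89 ≈ 94.382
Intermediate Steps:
j = 357/89 (j = -3 + (-21187 + (-36 + 71*(-79)))/(-12572 + 8745) = -3 + (-21187 + (-36 - 5609))/(-3827) = -3 + (-21187 - 5645)*(-1/3827) = -3 - 26832*(-1/3827) = -3 + 624/89 = 357/89 ≈ 4.0112)
√(j + 14*636) = √(357/89 + 14*636) = √(357/89 + 8904) = √(792813/89) = √70560357/89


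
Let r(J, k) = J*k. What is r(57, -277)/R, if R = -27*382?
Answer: 5263/3438 ≈ 1.5308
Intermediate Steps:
R = -10314
r(57, -277)/R = (57*(-277))/(-10314) = -15789*(-1/10314) = 5263/3438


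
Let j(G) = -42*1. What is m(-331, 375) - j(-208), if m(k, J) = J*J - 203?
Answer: 140464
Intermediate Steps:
j(G) = -42
m(k, J) = -203 + J² (m(k, J) = J² - 203 = -203 + J²)
m(-331, 375) - j(-208) = (-203 + 375²) - 1*(-42) = (-203 + 140625) + 42 = 140422 + 42 = 140464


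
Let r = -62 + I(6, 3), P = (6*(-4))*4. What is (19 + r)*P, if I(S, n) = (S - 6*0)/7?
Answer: 28320/7 ≈ 4045.7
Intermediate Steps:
P = -96 (P = -24*4 = -96)
I(S, n) = S/7 (I(S, n) = (S - 1*0)*(⅐) = (S + 0)*(⅐) = S*(⅐) = S/7)
r = -428/7 (r = -62 + (⅐)*6 = -62 + 6/7 = -428/7 ≈ -61.143)
(19 + r)*P = (19 - 428/7)*(-96) = -295/7*(-96) = 28320/7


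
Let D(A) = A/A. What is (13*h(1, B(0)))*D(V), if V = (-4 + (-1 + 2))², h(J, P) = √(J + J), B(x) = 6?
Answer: 13*√2 ≈ 18.385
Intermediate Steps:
h(J, P) = √2*√J (h(J, P) = √(2*J) = √2*√J)
V = 9 (V = (-4 + 1)² = (-3)² = 9)
D(A) = 1
(13*h(1, B(0)))*D(V) = (13*(√2*√1))*1 = (13*(√2*1))*1 = (13*√2)*1 = 13*√2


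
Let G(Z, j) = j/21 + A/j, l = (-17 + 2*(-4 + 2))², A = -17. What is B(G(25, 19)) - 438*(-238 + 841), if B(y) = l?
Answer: -263673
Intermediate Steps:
l = 441 (l = (-17 + 2*(-2))² = (-17 - 4)² = (-21)² = 441)
G(Z, j) = -17/j + j/21 (G(Z, j) = j/21 - 17/j = -17/j + j/21)
B(y) = 441
B(G(25, 19)) - 438*(-238 + 841) = 441 - 438*(-238 + 841) = 441 - 438*603 = 441 - 264114 = -263673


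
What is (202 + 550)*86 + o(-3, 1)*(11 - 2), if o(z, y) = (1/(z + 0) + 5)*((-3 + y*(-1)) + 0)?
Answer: 64504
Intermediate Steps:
o(z, y) = (-3 - y)*(5 + 1/z) (o(z, y) = (1/z + 5)*((-3 - y) + 0) = (5 + 1/z)*(-3 - y) = (-3 - y)*(5 + 1/z))
(202 + 550)*86 + o(-3, 1)*(11 - 2) = (202 + 550)*86 + ((-3 - 1*1 - 5*(-3)*(3 + 1))/(-3))*(11 - 2) = 752*86 - (-3 - 1 - 5*(-3)*4)/3*9 = 64672 - (-3 - 1 + 60)/3*9 = 64672 - 1/3*56*9 = 64672 - 56/3*9 = 64672 - 168 = 64504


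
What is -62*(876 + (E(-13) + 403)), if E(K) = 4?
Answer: -79546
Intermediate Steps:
-62*(876 + (E(-13) + 403)) = -62*(876 + (4 + 403)) = -62*(876 + 407) = -62*1283 = -79546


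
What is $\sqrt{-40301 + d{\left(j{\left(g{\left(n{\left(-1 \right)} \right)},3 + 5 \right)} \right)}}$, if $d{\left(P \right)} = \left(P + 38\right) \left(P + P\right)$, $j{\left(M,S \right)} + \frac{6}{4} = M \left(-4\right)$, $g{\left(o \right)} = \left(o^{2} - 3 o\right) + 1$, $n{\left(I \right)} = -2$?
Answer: $\frac{i \sqrt{158474}}{2} \approx 199.04 i$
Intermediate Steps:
$g{\left(o \right)} = 1 + o^{2} - 3 o$
$j{\left(M,S \right)} = - \frac{3}{2} - 4 M$ ($j{\left(M,S \right)} = - \frac{3}{2} + M \left(-4\right) = - \frac{3}{2} - 4 M$)
$d{\left(P \right)} = 2 P \left(38 + P\right)$ ($d{\left(P \right)} = \left(38 + P\right) 2 P = 2 P \left(38 + P\right)$)
$\sqrt{-40301 + d{\left(j{\left(g{\left(n{\left(-1 \right)} \right)},3 + 5 \right)} \right)}} = \sqrt{-40301 + 2 \left(- \frac{3}{2} - 4 \left(1 + \left(-2\right)^{2} - -6\right)\right) \left(38 - \left(\frac{3}{2} + 4 \left(1 + \left(-2\right)^{2} - -6\right)\right)\right)} = \sqrt{-40301 + 2 \left(- \frac{3}{2} - 4 \left(1 + 4 + 6\right)\right) \left(38 - \left(\frac{3}{2} + 4 \left(1 + 4 + 6\right)\right)\right)} = \sqrt{-40301 + 2 \left(- \frac{3}{2} - 44\right) \left(38 - \frac{91}{2}\right)} = \sqrt{-40301 + 2 \left(- \frac{91}{2}\right) \left(38 - \frac{91}{2}\right)} = \sqrt{-40301 + 2 \left(- \frac{91}{2}\right) \left(- \frac{15}{2}\right)} = \sqrt{-40301 + \frac{1365}{2}} = \sqrt{- \frac{79237}{2}} = \frac{i \sqrt{158474}}{2}$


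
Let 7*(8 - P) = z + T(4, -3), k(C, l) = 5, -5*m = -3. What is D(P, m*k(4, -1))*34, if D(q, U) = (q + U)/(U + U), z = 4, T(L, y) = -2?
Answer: 425/7 ≈ 60.714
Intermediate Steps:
m = ⅗ (m = -⅕*(-3) = ⅗ ≈ 0.60000)
P = 54/7 (P = 8 - (4 - 2)/7 = 8 - ⅐*2 = 8 - 2/7 = 54/7 ≈ 7.7143)
D(q, U) = (U + q)/(2*U) (D(q, U) = (U + q)/((2*U)) = (U + q)*(1/(2*U)) = (U + q)/(2*U))
D(P, m*k(4, -1))*34 = (((⅗)*5 + 54/7)/(2*(((⅗)*5))))*34 = ((½)*(3 + 54/7)/3)*34 = ((½)*(⅓)*(75/7))*34 = (25/14)*34 = 425/7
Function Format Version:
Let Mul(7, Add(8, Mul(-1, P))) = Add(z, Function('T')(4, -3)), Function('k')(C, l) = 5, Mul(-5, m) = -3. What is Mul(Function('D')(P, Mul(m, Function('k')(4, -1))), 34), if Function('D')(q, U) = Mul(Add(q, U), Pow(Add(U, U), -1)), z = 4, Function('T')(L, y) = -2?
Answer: Rational(425, 7) ≈ 60.714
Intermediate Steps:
m = Rational(3, 5) (m = Mul(Rational(-1, 5), -3) = Rational(3, 5) ≈ 0.60000)
P = Rational(54, 7) (P = Add(8, Mul(Rational(-1, 7), Add(4, -2))) = Add(8, Mul(Rational(-1, 7), 2)) = Add(8, Rational(-2, 7)) = Rational(54, 7) ≈ 7.7143)
Function('D')(q, U) = Mul(Rational(1, 2), Pow(U, -1), Add(U, q)) (Function('D')(q, U) = Mul(Add(U, q), Pow(Mul(2, U), -1)) = Mul(Add(U, q), Mul(Rational(1, 2), Pow(U, -1))) = Mul(Rational(1, 2), Pow(U, -1), Add(U, q)))
Mul(Function('D')(P, Mul(m, Function('k')(4, -1))), 34) = Mul(Mul(Rational(1, 2), Pow(Mul(Rational(3, 5), 5), -1), Add(Mul(Rational(3, 5), 5), Rational(54, 7))), 34) = Mul(Mul(Rational(1, 2), Pow(3, -1), Add(3, Rational(54, 7))), 34) = Mul(Mul(Rational(1, 2), Rational(1, 3), Rational(75, 7)), 34) = Mul(Rational(25, 14), 34) = Rational(425, 7)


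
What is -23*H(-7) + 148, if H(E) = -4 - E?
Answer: 79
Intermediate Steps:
-23*H(-7) + 148 = -23*(-4 - 1*(-7)) + 148 = -23*(-4 + 7) + 148 = -23*3 + 148 = -69 + 148 = 79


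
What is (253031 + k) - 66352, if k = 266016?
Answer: 452695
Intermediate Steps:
(253031 + k) - 66352 = (253031 + 266016) - 66352 = 519047 - 66352 = 452695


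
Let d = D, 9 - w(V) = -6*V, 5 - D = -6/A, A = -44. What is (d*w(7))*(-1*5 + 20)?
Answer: 81855/22 ≈ 3720.7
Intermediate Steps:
D = 107/22 (D = 5 - (-6)/(-44) = 5 - (-6)*(-1)/44 = 5 - 1*3/22 = 5 - 3/22 = 107/22 ≈ 4.8636)
w(V) = 9 + 6*V (w(V) = 9 - (-6)*V = 9 + 6*V)
d = 107/22 ≈ 4.8636
(d*w(7))*(-1*5 + 20) = (107*(9 + 6*7)/22)*(-1*5 + 20) = (107*(9 + 42)/22)*(-5 + 20) = ((107/22)*51)*15 = (5457/22)*15 = 81855/22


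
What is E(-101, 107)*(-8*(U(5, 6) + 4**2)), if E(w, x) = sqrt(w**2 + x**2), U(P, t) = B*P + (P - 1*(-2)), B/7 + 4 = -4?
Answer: 10280*sqrt(866) ≈ 3.0252e+5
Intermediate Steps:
B = -56 (B = -28 + 7*(-4) = -28 - 28 = -56)
U(P, t) = 2 - 55*P (U(P, t) = -56*P + (P - 1*(-2)) = -56*P + (P + 2) = -56*P + (2 + P) = 2 - 55*P)
E(-101, 107)*(-8*(U(5, 6) + 4**2)) = sqrt((-101)**2 + 107**2)*(-8*((2 - 55*5) + 4**2)) = sqrt(10201 + 11449)*(-8*((2 - 275) + 16)) = sqrt(21650)*(-8*(-273 + 16)) = (5*sqrt(866))*(-8*(-257)) = (5*sqrt(866))*2056 = 10280*sqrt(866)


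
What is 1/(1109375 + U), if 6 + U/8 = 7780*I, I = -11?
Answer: 1/424687 ≈ 2.3547e-6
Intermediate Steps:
U = -684688 (U = -48 + 8*(7780*(-11)) = -48 + 8*(-85580) = -48 - 684640 = -684688)
1/(1109375 + U) = 1/(1109375 - 684688) = 1/424687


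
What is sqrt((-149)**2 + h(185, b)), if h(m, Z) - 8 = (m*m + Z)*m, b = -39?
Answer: 71*sqrt(1259) ≈ 2519.3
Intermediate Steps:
h(m, Z) = 8 + m*(Z + m**2) (h(m, Z) = 8 + (m*m + Z)*m = 8 + (m**2 + Z)*m = 8 + (Z + m**2)*m = 8 + m*(Z + m**2))
sqrt((-149)**2 + h(185, b)) = sqrt((-149)**2 + (8 + 185**3 - 39*185)) = sqrt(22201 + (8 + 6331625 - 7215)) = sqrt(22201 + 6324418) = sqrt(6346619) = 71*sqrt(1259)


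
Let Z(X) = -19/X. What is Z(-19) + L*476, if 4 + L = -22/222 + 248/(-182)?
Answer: -3750049/1443 ≈ -2598.8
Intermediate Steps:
L = -55169/10101 (L = -4 + (-22/222 + 248/(-182)) = -4 + (-22*1/222 + 248*(-1/182)) = -4 + (-11/111 - 124/91) = -4 - 14765/10101 = -55169/10101 ≈ -5.4617)
Z(-19) + L*476 = -19/(-19) - 55169/10101*476 = -19*(-1/19) - 3751492/1443 = 1 - 3751492/1443 = -3750049/1443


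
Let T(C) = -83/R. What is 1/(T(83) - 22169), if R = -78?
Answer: -78/1729099 ≈ -4.5110e-5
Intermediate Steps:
T(C) = 83/78 (T(C) = -83/(-78) = -83*(-1/78) = 83/78)
1/(T(83) - 22169) = 1/(83/78 - 22169) = 1/(-1729099/78) = -78/1729099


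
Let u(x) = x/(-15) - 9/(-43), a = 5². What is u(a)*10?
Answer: -1880/129 ≈ -14.574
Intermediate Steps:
a = 25
u(x) = 9/43 - x/15 (u(x) = x*(-1/15) - 9*(-1/43) = -x/15 + 9/43 = 9/43 - x/15)
u(a)*10 = (9/43 - 1/15*25)*10 = (9/43 - 5/3)*10 = -188/129*10 = -1880/129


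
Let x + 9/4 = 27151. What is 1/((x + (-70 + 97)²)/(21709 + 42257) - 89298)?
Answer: -255864/22848031961 ≈ -1.1199e-5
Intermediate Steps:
x = 108595/4 (x = -9/4 + 27151 = 108595/4 ≈ 27149.)
1/((x + (-70 + 97)²)/(21709 + 42257) - 89298) = 1/((108595/4 + (-70 + 97)²)/(21709 + 42257) - 89298) = 1/((108595/4 + 27²)/63966 - 89298) = 1/((108595/4 + 729)*(1/63966) - 89298) = 1/((111511/4)*(1/63966) - 89298) = 1/(111511/255864 - 89298) = 1/(-22848031961/255864) = -255864/22848031961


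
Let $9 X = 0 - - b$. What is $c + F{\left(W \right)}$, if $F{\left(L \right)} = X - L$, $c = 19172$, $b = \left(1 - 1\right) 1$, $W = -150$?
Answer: $19322$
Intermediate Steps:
$b = 0$ ($b = 0 \cdot 1 = 0$)
$X = 0$ ($X = \frac{0 - \left(-1\right) 0}{9} = \frac{0 - 0}{9} = \frac{0 + 0}{9} = \frac{1}{9} \cdot 0 = 0$)
$F{\left(L \right)} = - L$ ($F{\left(L \right)} = 0 - L = - L$)
$c + F{\left(W \right)} = 19172 - -150 = 19172 + 150 = 19322$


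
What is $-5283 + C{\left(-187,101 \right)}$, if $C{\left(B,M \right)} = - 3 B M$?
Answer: $51378$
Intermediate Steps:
$C{\left(B,M \right)} = - 3 B M$
$-5283 + C{\left(-187,101 \right)} = -5283 - \left(-561\right) 101 = -5283 + 56661 = 51378$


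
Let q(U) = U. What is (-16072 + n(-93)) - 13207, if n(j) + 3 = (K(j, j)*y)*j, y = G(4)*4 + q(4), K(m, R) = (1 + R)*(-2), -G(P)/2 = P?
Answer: 449854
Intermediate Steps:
G(P) = -2*P
K(m, R) = -2 - 2*R
y = -28 (y = -2*4*4 + 4 = -8*4 + 4 = -32 + 4 = -28)
n(j) = -3 + j*(56 + 56*j) (n(j) = -3 + ((-2 - 2*j)*(-28))*j = -3 + (56 + 56*j)*j = -3 + j*(56 + 56*j))
(-16072 + n(-93)) - 13207 = (-16072 + (-3 + 56*(-93)*(1 - 93))) - 13207 = (-16072 + (-3 + 56*(-93)*(-92))) - 13207 = (-16072 + (-3 + 479136)) - 13207 = (-16072 + 479133) - 13207 = 463061 - 13207 = 449854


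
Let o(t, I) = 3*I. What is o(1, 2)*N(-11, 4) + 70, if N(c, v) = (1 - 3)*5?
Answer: 10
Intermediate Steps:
N(c, v) = -10 (N(c, v) = -2*5 = -10)
o(1, 2)*N(-11, 4) + 70 = (3*2)*(-10) + 70 = 6*(-10) + 70 = -60 + 70 = 10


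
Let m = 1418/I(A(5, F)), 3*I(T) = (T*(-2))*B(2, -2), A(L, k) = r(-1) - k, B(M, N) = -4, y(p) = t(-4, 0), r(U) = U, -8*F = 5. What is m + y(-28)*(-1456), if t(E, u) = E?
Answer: 4406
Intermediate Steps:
F = -5/8 (F = -⅛*5 = -5/8 ≈ -0.62500)
y(p) = -4
A(L, k) = -1 - k
I(T) = 8*T/3 (I(T) = ((T*(-2))*(-4))/3 = (-2*T*(-4))/3 = (8*T)/3 = 8*T/3)
m = -1418 (m = 1418/((8*(-1 - 1*(-5/8))/3)) = 1418/((8*(-1 + 5/8)/3)) = 1418/(((8/3)*(-3/8))) = 1418/(-1) = 1418*(-1) = -1418)
m + y(-28)*(-1456) = -1418 - 4*(-1456) = -1418 + 5824 = 4406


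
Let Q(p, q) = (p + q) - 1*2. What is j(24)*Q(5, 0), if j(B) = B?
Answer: 72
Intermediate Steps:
Q(p, q) = -2 + p + q (Q(p, q) = (p + q) - 2 = -2 + p + q)
j(24)*Q(5, 0) = 24*(-2 + 5 + 0) = 24*3 = 72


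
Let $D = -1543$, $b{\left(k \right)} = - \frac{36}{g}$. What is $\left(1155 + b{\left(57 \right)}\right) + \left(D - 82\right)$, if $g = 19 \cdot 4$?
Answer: $- \frac{8939}{19} \approx -470.47$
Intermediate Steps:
$g = 76$
$b{\left(k \right)} = - \frac{9}{19}$ ($b{\left(k \right)} = - \frac{36}{76} = \left(-36\right) \frac{1}{76} = - \frac{9}{19}$)
$\left(1155 + b{\left(57 \right)}\right) + \left(D - 82\right) = \left(1155 - \frac{9}{19}\right) - 1625 = \frac{21936}{19} - 1625 = - \frac{8939}{19}$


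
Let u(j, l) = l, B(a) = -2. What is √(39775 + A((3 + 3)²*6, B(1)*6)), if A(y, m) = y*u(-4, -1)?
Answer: √39559 ≈ 198.89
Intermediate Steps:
A(y, m) = -y (A(y, m) = y*(-1) = -y)
√(39775 + A((3 + 3)²*6, B(1)*6)) = √(39775 - (3 + 3)²*6) = √(39775 - 6²*6) = √(39775 - 36*6) = √(39775 - 1*216) = √(39775 - 216) = √39559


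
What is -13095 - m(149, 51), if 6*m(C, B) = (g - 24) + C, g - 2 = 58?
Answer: -78755/6 ≈ -13126.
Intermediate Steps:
g = 60 (g = 2 + 58 = 60)
m(C, B) = 6 + C/6 (m(C, B) = ((60 - 24) + C)/6 = (36 + C)/6 = 6 + C/6)
-13095 - m(149, 51) = -13095 - (6 + (⅙)*149) = -13095 - (6 + 149/6) = -13095 - 1*185/6 = -13095 - 185/6 = -78755/6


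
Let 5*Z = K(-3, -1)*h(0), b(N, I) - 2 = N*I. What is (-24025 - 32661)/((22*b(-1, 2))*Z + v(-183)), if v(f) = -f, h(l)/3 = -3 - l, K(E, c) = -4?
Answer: -56686/183 ≈ -309.76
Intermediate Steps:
b(N, I) = 2 + I*N (b(N, I) = 2 + N*I = 2 + I*N)
h(l) = -9 - 3*l (h(l) = 3*(-3 - l) = -9 - 3*l)
Z = 36/5 (Z = (-4*(-9 - 3*0))/5 = (-4*(-9 + 0))/5 = (-4*(-9))/5 = (⅕)*36 = 36/5 ≈ 7.2000)
(-24025 - 32661)/((22*b(-1, 2))*Z + v(-183)) = (-24025 - 32661)/((22*(2 + 2*(-1)))*(36/5) - 1*(-183)) = -56686/((22*(2 - 2))*(36/5) + 183) = -56686/((22*0)*(36/5) + 183) = -56686/(0*(36/5) + 183) = -56686/(0 + 183) = -56686/183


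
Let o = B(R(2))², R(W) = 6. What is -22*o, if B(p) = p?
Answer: -792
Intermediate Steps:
o = 36 (o = 6² = 36)
-22*o = -22*36 = -792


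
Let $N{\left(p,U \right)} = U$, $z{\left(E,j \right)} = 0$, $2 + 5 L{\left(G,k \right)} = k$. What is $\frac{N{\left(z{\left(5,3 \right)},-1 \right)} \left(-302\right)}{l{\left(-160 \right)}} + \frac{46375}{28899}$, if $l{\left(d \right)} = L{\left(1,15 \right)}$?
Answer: $\frac{3403105}{28899} \approx 117.76$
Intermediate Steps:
$L{\left(G,k \right)} = - \frac{2}{5} + \frac{k}{5}$
$l{\left(d \right)} = \frac{13}{5}$ ($l{\left(d \right)} = - \frac{2}{5} + \frac{1}{5} \cdot 15 = - \frac{2}{5} + 3 = \frac{13}{5}$)
$\frac{N{\left(z{\left(5,3 \right)},-1 \right)} \left(-302\right)}{l{\left(-160 \right)}} + \frac{46375}{28899} = \frac{\left(-1\right) \left(-302\right)}{\frac{13}{5}} + \frac{46375}{28899} = 302 \cdot \frac{5}{13} + 46375 \cdot \frac{1}{28899} = \frac{1510}{13} + \frac{46375}{28899} = \frac{3403105}{28899}$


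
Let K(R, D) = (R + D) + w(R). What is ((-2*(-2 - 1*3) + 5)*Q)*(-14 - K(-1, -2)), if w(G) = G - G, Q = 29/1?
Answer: -4785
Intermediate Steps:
Q = 29 (Q = 29*1 = 29)
w(G) = 0
K(R, D) = D + R (K(R, D) = (R + D) + 0 = (D + R) + 0 = D + R)
((-2*(-2 - 1*3) + 5)*Q)*(-14 - K(-1, -2)) = ((-2*(-2 - 1*3) + 5)*29)*(-14 - (-2 - 1)) = ((-2*(-2 - 3) + 5)*29)*(-14 - 1*(-3)) = ((-2*(-5) + 5)*29)*(-14 + 3) = ((10 + 5)*29)*(-11) = (15*29)*(-11) = 435*(-11) = -4785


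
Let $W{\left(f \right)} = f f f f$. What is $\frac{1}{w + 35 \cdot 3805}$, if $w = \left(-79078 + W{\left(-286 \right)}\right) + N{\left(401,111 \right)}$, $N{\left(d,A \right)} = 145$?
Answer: $\frac{1}{6690639858} \approx 1.4946 \cdot 10^{-10}$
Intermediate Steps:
$W{\left(f \right)} = f^{4}$ ($W{\left(f \right)} = f^{2} f f = f^{3} f = f^{4}$)
$w = 6690506683$ ($w = \left(-79078 + \left(-286\right)^{4}\right) + 145 = \left(-79078 + 6690585616\right) + 145 = 6690506538 + 145 = 6690506683$)
$\frac{1}{w + 35 \cdot 3805} = \frac{1}{6690506683 + 35 \cdot 3805} = \frac{1}{6690506683 + 133175} = \frac{1}{6690639858}$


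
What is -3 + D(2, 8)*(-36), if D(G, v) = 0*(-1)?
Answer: -3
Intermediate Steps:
D(G, v) = 0
-3 + D(2, 8)*(-36) = -3 + 0*(-36) = -3 + 0 = -3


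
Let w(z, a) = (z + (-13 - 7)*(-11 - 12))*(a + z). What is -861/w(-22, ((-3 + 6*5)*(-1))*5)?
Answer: 287/22922 ≈ 0.012521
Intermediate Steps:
w(z, a) = (460 + z)*(a + z) (w(z, a) = (z - 20*(-23))*(a + z) = (z + 460)*(a + z) = (460 + z)*(a + z))
-861/w(-22, ((-3 + 6*5)*(-1))*5) = -861/((-22)**2 + 460*(((-3 + 6*5)*(-1))*5) + 460*(-22) + (((-3 + 6*5)*(-1))*5)*(-22)) = -861/(484 + 460*(((-3 + 30)*(-1))*5) - 10120 + (((-3 + 30)*(-1))*5)*(-22)) = -861/(484 + 460*((27*(-1))*5) - 10120 + ((27*(-1))*5)*(-22)) = -861/(484 + 460*(-27*5) - 10120 - 27*5*(-22)) = -861/(484 + 460*(-135) - 10120 - 135*(-22)) = -861/(484 - 62100 - 10120 + 2970) = -861/(-68766) = -861*(-1/68766) = 287/22922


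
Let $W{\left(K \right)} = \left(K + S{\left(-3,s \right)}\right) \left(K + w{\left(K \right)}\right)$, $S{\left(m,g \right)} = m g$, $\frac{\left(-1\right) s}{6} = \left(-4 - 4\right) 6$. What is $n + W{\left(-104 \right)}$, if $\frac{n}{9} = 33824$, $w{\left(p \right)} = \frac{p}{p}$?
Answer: $404120$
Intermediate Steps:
$s = 288$ ($s = - 6 \left(-4 - 4\right) 6 = - 6 \left(\left(-8\right) 6\right) = \left(-6\right) \left(-48\right) = 288$)
$S{\left(m,g \right)} = g m$
$w{\left(p \right)} = 1$
$n = 304416$ ($n = 9 \cdot 33824 = 304416$)
$W{\left(K \right)} = \left(1 + K\right) \left(-864 + K\right)$ ($W{\left(K \right)} = \left(K + 288 \left(-3\right)\right) \left(K + 1\right) = \left(K - 864\right) \left(1 + K\right) = \left(-864 + K\right) \left(1 + K\right) = \left(1 + K\right) \left(-864 + K\right)$)
$n + W{\left(-104 \right)} = 304416 - \left(-88888 - 10816\right) = 304416 + \left(-864 + 10816 + 89752\right) = 304416 + 99704 = 404120$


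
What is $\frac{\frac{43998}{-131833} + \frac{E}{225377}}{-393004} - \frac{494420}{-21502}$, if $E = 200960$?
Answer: $\frac{111025658884893112481}{4828433042212197314} \approx 22.994$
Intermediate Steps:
$\frac{\frac{43998}{-131833} + \frac{E}{225377}}{-393004} - \frac{494420}{-21502} = \frac{\frac{43998}{-131833} + \frac{200960}{225377}}{-393004} - \frac{494420}{-21502} = \left(43998 \left(- \frac{1}{131833}\right) + 200960 \cdot \frac{1}{225377}\right) \left(- \frac{1}{393004}\right) - - \frac{247210}{10751} = \left(- \frac{43998}{131833} + \frac{200960}{225377}\right) \left(- \frac{1}{393004}\right) + \frac{247210}{10751} = \frac{16577022434}{29712126041} \left(- \frac{1}{393004}\right) + \frac{247210}{10751} = - \frac{8288511217}{5838492191308582} + \frac{247210}{10751} = \frac{111025658884893112481}{4828433042212197314}$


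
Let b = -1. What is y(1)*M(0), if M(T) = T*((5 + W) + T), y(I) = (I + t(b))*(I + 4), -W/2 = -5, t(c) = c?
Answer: 0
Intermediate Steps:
W = 10 (W = -2*(-5) = 10)
y(I) = (-1 + I)*(4 + I) (y(I) = (I - 1)*(I + 4) = (-1 + I)*(4 + I))
M(T) = T*(15 + T) (M(T) = T*((5 + 10) + T) = T*(15 + T))
y(1)*M(0) = (-4 + 1**2 + 3*1)*(0*(15 + 0)) = (-4 + 1 + 3)*(0*15) = 0*0 = 0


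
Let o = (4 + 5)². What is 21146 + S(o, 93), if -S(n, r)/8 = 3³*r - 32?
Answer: 1314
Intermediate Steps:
o = 81 (o = 9² = 81)
S(n, r) = 256 - 216*r (S(n, r) = -8*(3³*r - 32) = -8*(27*r - 32) = -8*(-32 + 27*r) = 256 - 216*r)
21146 + S(o, 93) = 21146 + (256 - 216*93) = 21146 + (256 - 20088) = 21146 - 19832 = 1314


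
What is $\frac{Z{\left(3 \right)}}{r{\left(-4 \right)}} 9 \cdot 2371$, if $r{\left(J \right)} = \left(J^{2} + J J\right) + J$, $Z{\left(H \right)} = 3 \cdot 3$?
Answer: $\frac{192051}{28} \approx 6859.0$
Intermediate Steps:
$Z{\left(H \right)} = 9$
$r{\left(J \right)} = J + 2 J^{2}$ ($r{\left(J \right)} = \left(J^{2} + J^{2}\right) + J = 2 J^{2} + J = J + 2 J^{2}$)
$\frac{Z{\left(3 \right)}}{r{\left(-4 \right)}} 9 \cdot 2371 = \frac{9}{\left(-4\right) \left(1 + 2 \left(-4\right)\right)} 9 \cdot 2371 = \frac{9}{\left(-4\right) \left(1 - 8\right)} 21339 = \frac{9}{\left(-4\right) \left(-7\right)} 21339 = \frac{9}{28} \cdot 21339 = \frac{192051}{28}$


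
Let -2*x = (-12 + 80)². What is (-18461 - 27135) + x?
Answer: -47908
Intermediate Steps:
x = -2312 (x = -(-12 + 80)²/2 = -½*68² = -½*4624 = -2312)
(-18461 - 27135) + x = (-18461 - 27135) - 2312 = -45596 - 2312 = -47908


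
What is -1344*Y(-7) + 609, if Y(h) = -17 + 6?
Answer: 15393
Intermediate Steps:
Y(h) = -11
-1344*Y(-7) + 609 = -1344*(-11) + 609 = 14784 + 609 = 15393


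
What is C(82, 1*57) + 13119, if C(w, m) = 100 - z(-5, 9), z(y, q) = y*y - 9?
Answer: 13203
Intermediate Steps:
z(y, q) = -9 + y**2 (z(y, q) = y**2 - 9 = -9 + y**2)
C(w, m) = 84 (C(w, m) = 100 - (-9 + (-5)**2) = 100 - (-9 + 25) = 100 - 1*16 = 100 - 16 = 84)
C(82, 1*57) + 13119 = 84 + 13119 = 13203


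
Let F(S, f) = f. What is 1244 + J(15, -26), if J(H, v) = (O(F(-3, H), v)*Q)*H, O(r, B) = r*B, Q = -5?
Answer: 30494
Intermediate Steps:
O(r, B) = B*r
J(H, v) = -5*v*H² (J(H, v) = ((v*H)*(-5))*H = ((H*v)*(-5))*H = (-5*H*v)*H = -5*v*H²)
1244 + J(15, -26) = 1244 - 5*(-26)*15² = 1244 - 5*(-26)*225 = 1244 + 29250 = 30494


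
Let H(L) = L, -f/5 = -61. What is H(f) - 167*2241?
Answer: -373942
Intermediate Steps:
f = 305 (f = -5*(-61) = 305)
H(f) - 167*2241 = 305 - 167*2241 = 305 - 1*374247 = 305 - 374247 = -373942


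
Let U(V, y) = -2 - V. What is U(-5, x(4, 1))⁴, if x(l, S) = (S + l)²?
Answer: 81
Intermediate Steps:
U(-5, x(4, 1))⁴ = (-2 - 1*(-5))⁴ = (-2 + 5)⁴ = 3⁴ = 81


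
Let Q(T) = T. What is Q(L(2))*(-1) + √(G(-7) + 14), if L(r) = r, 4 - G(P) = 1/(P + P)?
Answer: -2 + √3542/14 ≈ 2.2510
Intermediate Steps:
G(P) = 4 - 1/(2*P) (G(P) = 4 - 1/(P + P) = 4 - 1/(2*P))
Q(L(2))*(-1) + √(G(-7) + 14) = 2*(-1) + √((4 - ½/(-7)) + 14) = -2 + √((4 - ½*(-⅐)) + 14) = -2 + √((4 + 1/14) + 14) = -2 + √(57/14 + 14) = -2 + √(253/14) = -2 + √3542/14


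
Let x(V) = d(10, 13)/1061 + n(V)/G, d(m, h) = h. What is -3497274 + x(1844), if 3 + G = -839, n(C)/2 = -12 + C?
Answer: -1562167785873/446681 ≈ -3.4973e+6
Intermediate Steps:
n(C) = -24 + 2*C (n(C) = 2*(-12 + C) = -24 + 2*C)
G = -842 (G = -3 - 839 = -842)
x(V) = 18205/446681 - V/421 (x(V) = 13/1061 + (-24 + 2*V)/(-842) = 13*(1/1061) + (-24 + 2*V)*(-1/842) = 13/1061 + (12/421 - V/421) = 18205/446681 - V/421)
-3497274 + x(1844) = -3497274 + (18205/446681 - 1/421*1844) = -3497274 + (18205/446681 - 1844/421) = -3497274 - 1938279/446681 = -1562167785873/446681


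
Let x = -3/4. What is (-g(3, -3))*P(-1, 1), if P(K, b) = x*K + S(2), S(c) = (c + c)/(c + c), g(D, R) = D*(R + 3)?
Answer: 0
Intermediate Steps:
g(D, R) = D*(3 + R)
S(c) = 1 (S(c) = (2*c)/((2*c)) = (2*c)*(1/(2*c)) = 1)
x = -3/4 (x = -3*1/4 = -3/4 ≈ -0.75000)
P(K, b) = 1 - 3*K/4 (P(K, b) = -3*K/4 + 1 = 1 - 3*K/4)
(-g(3, -3))*P(-1, 1) = (-3*(3 - 3))*(1 - 3/4*(-1)) = (-3*0)*(1 + 3/4) = -1*0*(7/4) = 0*(7/4) = 0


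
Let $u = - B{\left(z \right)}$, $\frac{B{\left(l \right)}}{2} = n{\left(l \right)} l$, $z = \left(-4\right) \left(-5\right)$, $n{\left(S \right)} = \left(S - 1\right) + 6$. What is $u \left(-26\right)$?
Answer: $26000$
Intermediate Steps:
$n{\left(S \right)} = 5 + S$ ($n{\left(S \right)} = \left(-1 + S\right) + 6 = 5 + S$)
$z = 20$
$B{\left(l \right)} = 2 l \left(5 + l\right)$ ($B{\left(l \right)} = 2 \left(5 + l\right) l = 2 l \left(5 + l\right)$)
$u = -1000$ ($u = - 2 \cdot 20 \left(5 + 20\right) = - 2 \cdot 20 \cdot 25 = \left(-1\right) 1000 = -1000$)
$u \left(-26\right) = \left(-1000\right) \left(-26\right) = 26000$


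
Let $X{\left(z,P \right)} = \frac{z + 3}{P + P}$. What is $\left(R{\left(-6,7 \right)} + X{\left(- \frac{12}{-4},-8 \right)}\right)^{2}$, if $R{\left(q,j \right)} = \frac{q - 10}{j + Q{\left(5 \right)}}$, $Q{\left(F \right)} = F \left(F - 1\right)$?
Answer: $\frac{43681}{46656} \approx 0.93624$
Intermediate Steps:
$X{\left(z,P \right)} = \frac{3 + z}{2 P}$
$Q{\left(F \right)} = F \left(-1 + F\right)$
$R{\left(q,j \right)} = \frac{-10 + q}{20 + j}$ ($R{\left(q,j \right)} = \frac{q - 10}{j + 5 \left(-1 + 5\right)} = \frac{-10 + q}{j + 5 \cdot 4} = \frac{-10 + q}{j + 20} = \frac{-10 + q}{20 + j}$)
$\left(R{\left(-6,7 \right)} + X{\left(- \frac{12}{-4},-8 \right)}\right)^{2} = \left(\frac{-10 - 6}{20 + 7} + \frac{3 - \frac{12}{-4}}{2 \left(-8\right)}\right)^{2} = \left(\frac{1}{27} \left(-16\right) + \frac{1}{2} \left(- \frac{1}{8}\right) \left(3 - -3\right)\right)^{2} = \left(\frac{1}{27} \left(-16\right) + \frac{1}{2} \left(- \frac{1}{8}\right) \left(3 + 3\right)\right)^{2} = \left(- \frac{16}{27} + \frac{1}{2} \left(- \frac{1}{8}\right) 6\right)^{2} = \left(- \frac{16}{27} - \frac{3}{8}\right)^{2} = \left(- \frac{209}{216}\right)^{2} = \frac{43681}{46656}$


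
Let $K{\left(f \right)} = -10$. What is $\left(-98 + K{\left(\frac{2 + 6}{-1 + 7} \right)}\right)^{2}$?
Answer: $11664$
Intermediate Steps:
$\left(-98 + K{\left(\frac{2 + 6}{-1 + 7} \right)}\right)^{2} = \left(-98 - 10\right)^{2} = \left(-108\right)^{2} = 11664$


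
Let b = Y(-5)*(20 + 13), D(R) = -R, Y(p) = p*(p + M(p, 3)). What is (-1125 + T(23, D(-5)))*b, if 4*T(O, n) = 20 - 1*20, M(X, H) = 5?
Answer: 0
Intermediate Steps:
Y(p) = p*(5 + p) (Y(p) = p*(p + 5) = p*(5 + p))
T(O, n) = 0 (T(O, n) = (20 - 1*20)/4 = (20 - 20)/4 = (1/4)*0 = 0)
b = 0 (b = (-5*(5 - 5))*(20 + 13) = -5*0*33 = 0*33 = 0)
(-1125 + T(23, D(-5)))*b = (-1125 + 0)*0 = -1125*0 = 0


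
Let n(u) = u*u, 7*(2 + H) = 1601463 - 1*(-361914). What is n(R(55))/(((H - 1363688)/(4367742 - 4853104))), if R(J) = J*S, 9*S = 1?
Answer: 10277540350/614178693 ≈ 16.734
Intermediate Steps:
S = ⅑ (S = (⅑)*1 = ⅑ ≈ 0.11111)
H = 1963363/7 (H = -2 + (1601463 - 1*(-361914))/7 = -2 + (1601463 + 361914)/7 = -2 + (⅐)*1963377 = -2 + 1963377/7 = 1963363/7 ≈ 2.8048e+5)
R(J) = J/9 (R(J) = J*(⅑) = J/9)
n(u) = u²
n(R(55))/(((H - 1363688)/(4367742 - 4853104))) = ((⅑)*55)²/(((1963363/7 - 1363688)/(4367742 - 4853104))) = (55/9)²/((-7582453/7/(-485362))) = 3025/(81*((-7582453/7*(-1/485362)))) = 3025/(81*(7582453/3397534)) = (3025/81)*(3397534/7582453) = 10277540350/614178693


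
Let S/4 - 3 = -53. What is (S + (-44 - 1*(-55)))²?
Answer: 35721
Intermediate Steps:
S = -200 (S = 12 + 4*(-53) = 12 - 212 = -200)
(S + (-44 - 1*(-55)))² = (-200 + (-44 - 1*(-55)))² = (-200 + (-44 + 55))² = (-200 + 11)² = (-189)² = 35721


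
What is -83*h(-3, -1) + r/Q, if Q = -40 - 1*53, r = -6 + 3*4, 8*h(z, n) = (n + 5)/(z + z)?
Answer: 2549/372 ≈ 6.8521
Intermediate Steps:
h(z, n) = (5 + n)/(16*z) (h(z, n) = ((n + 5)/(z + z))/8 = ((5 + n)/((2*z)))/8 = ((5 + n)*(1/(2*z)))/8 = ((5 + n)/(2*z))/8 = (5 + n)/(16*z))
r = 6 (r = -6 + 12 = 6)
Q = -93 (Q = -40 - 53 = -93)
-83*h(-3, -1) + r/Q = -83*(5 - 1)/(16*(-3)) + 6/(-93) = -83*(-1)*4/(16*3) + 6*(-1/93) = -83*(-1/12) - 2/31 = 83/12 - 2/31 = 2549/372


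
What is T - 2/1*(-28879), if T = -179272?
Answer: -121514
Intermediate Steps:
T - 2/1*(-28879) = -179272 - 2/1*(-28879) = -179272 - 2*1*(-28879) = -179272 - 2*(-28879) = -179272 + 57758 = -121514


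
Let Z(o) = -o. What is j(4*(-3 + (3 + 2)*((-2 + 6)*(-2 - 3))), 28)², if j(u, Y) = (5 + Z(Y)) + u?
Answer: 189225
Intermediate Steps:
j(u, Y) = 5 + u - Y (j(u, Y) = (5 - Y) + u = 5 + u - Y)
j(4*(-3 + (3 + 2)*((-2 + 6)*(-2 - 3))), 28)² = (5 + 4*(-3 + (3 + 2)*((-2 + 6)*(-2 - 3))) - 1*28)² = (5 + 4*(-3 + 5*(4*(-5))) - 28)² = (5 + 4*(-3 + 5*(-20)) - 28)² = (5 + 4*(-3 - 100) - 28)² = (5 + 4*(-103) - 28)² = (5 - 412 - 28)² = (-435)² = 189225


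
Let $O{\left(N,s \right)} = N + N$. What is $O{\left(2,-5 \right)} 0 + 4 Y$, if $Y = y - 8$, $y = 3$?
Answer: $-20$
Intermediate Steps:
$O{\left(N,s \right)} = 2 N$
$Y = -5$ ($Y = 3 - 8 = -5$)
$O{\left(2,-5 \right)} 0 + 4 Y = 2 \cdot 2 \cdot 0 + 4 \left(-5\right) = 4 \cdot 0 - 20 = 0 - 20 = -20$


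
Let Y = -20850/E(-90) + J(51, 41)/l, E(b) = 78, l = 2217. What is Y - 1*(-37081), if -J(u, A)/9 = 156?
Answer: 353663058/9607 ≈ 36813.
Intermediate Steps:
J(u, A) = -1404 (J(u, A) = -9*156 = -1404)
Y = -2574109/9607 (Y = -20850/78 - 1404/2217 = -20850*1/78 - 1404*1/2217 = -3475/13 - 468/739 = -2574109/9607 ≈ -267.94)
Y - 1*(-37081) = -2574109/9607 - 1*(-37081) = -2574109/9607 + 37081 = 353663058/9607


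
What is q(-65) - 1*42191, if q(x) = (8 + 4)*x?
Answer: -42971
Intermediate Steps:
q(x) = 12*x
q(-65) - 1*42191 = 12*(-65) - 1*42191 = -780 - 42191 = -42971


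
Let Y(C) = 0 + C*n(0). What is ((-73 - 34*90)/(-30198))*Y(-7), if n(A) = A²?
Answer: 0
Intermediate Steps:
Y(C) = 0 (Y(C) = 0 + C*0² = 0 + C*0 = 0 + 0 = 0)
((-73 - 34*90)/(-30198))*Y(-7) = ((-73 - 34*90)/(-30198))*0 = ((-73 - 3060)*(-1/30198))*0 = -3133*(-1/30198)*0 = (3133/30198)*0 = 0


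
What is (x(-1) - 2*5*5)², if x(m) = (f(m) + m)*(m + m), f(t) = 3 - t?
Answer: 3136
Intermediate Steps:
x(m) = 6*m (x(m) = ((3 - m) + m)*(m + m) = 3*(2*m) = 6*m)
(x(-1) - 2*5*5)² = (6*(-1) - 2*5*5)² = (-6 - 10*5)² = (-6 - 50)² = (-56)² = 3136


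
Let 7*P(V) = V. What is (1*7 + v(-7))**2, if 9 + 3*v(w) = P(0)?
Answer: 16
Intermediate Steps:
P(V) = V/7
v(w) = -3 (v(w) = -3 + ((1/7)*0)/3 = -3 + (1/3)*0 = -3 + 0 = -3)
(1*7 + v(-7))**2 = (1*7 - 3)**2 = (7 - 3)**2 = 4**2 = 16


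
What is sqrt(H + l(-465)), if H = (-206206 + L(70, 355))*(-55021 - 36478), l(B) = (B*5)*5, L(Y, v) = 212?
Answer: sqrt(18848233381) ≈ 1.3729e+5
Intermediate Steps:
l(B) = 25*B (l(B) = (5*B)*5 = 25*B)
H = 18848245006 (H = (-206206 + 212)*(-55021 - 36478) = -205994*(-91499) = 18848245006)
sqrt(H + l(-465)) = sqrt(18848245006 + 25*(-465)) = sqrt(18848245006 - 11625) = sqrt(18848233381)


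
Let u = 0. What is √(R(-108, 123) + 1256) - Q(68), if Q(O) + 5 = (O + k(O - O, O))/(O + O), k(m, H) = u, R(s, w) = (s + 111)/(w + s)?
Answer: 9/2 + √31405/5 ≈ 39.943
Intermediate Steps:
R(s, w) = (111 + s)/(s + w)
k(m, H) = 0
Q(O) = -9/2 (Q(O) = -5 + (O + 0)/(O + O) = -5 + O/((2*O)) = -5 + O*(1/(2*O)) = -5 + ½ = -9/2)
√(R(-108, 123) + 1256) - Q(68) = √((111 - 108)/(-108 + 123) + 1256) - 1*(-9/2) = √(3/15 + 1256) + 9/2 = √((1/15)*3 + 1256) + 9/2 = √(⅕ + 1256) + 9/2 = √(6281/5) + 9/2 = √31405/5 + 9/2 = 9/2 + √31405/5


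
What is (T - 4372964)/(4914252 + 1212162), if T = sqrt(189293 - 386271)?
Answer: -2186482/3063207 + I*sqrt(196978)/6126414 ≈ -0.71379 + 7.2444e-5*I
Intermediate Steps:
T = I*sqrt(196978) (T = sqrt(-196978) = I*sqrt(196978) ≈ 443.82*I)
(T - 4372964)/(4914252 + 1212162) = (I*sqrt(196978) - 4372964)/(4914252 + 1212162) = (-4372964 + I*sqrt(196978))/6126414 = (-4372964 + I*sqrt(196978))*(1/6126414) = -2186482/3063207 + I*sqrt(196978)/6126414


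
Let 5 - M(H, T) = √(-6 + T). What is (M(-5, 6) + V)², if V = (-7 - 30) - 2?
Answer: 1156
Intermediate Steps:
M(H, T) = 5 - √(-6 + T)
V = -39 (V = -37 - 2 = -39)
(M(-5, 6) + V)² = ((5 - √(-6 + 6)) - 39)² = ((5 - √0) - 39)² = ((5 - 1*0) - 39)² = ((5 + 0) - 39)² = (5 - 39)² = (-34)² = 1156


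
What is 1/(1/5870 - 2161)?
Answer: -5870/12685069 ≈ -0.00046275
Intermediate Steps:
1/(1/5870 - 2161) = 1/(-12685069/5870) = -5870/12685069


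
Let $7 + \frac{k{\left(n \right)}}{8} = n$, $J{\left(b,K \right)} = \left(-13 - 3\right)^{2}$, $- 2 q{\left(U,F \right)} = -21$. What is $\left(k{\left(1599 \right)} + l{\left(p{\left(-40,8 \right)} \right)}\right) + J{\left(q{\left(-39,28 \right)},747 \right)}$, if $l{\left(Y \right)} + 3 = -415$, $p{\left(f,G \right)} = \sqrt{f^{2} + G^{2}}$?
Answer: $12574$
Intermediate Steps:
$q{\left(U,F \right)} = \frac{21}{2}$ ($q{\left(U,F \right)} = \left(- \frac{1}{2}\right) \left(-21\right) = \frac{21}{2}$)
$p{\left(f,G \right)} = \sqrt{G^{2} + f^{2}}$
$J{\left(b,K \right)} = 256$ ($J{\left(b,K \right)} = \left(-16\right)^{2} = 256$)
$k{\left(n \right)} = -56 + 8 n$
$l{\left(Y \right)} = -418$ ($l{\left(Y \right)} = -3 - 415 = -418$)
$\left(k{\left(1599 \right)} + l{\left(p{\left(-40,8 \right)} \right)}\right) + J{\left(q{\left(-39,28 \right)},747 \right)} = \left(\left(-56 + 8 \cdot 1599\right) - 418\right) + 256 = \left(\left(-56 + 12792\right) - 418\right) + 256 = \left(12736 - 418\right) + 256 = 12318 + 256 = 12574$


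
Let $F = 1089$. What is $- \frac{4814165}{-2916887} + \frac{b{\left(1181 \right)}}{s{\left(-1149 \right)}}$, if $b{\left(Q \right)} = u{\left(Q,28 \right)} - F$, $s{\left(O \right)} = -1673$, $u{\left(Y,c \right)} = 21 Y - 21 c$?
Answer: $- \frac{59395996943}{4879951951} \approx -12.171$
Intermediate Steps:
$u{\left(Y,c \right)} = - 21 c + 21 Y$
$b{\left(Q \right)} = -1677 + 21 Q$ ($b{\left(Q \right)} = \left(\left(-21\right) 28 + 21 Q\right) - 1089 = \left(-588 + 21 Q\right) - 1089 = -1677 + 21 Q$)
$- \frac{4814165}{-2916887} + \frac{b{\left(1181 \right)}}{s{\left(-1149 \right)}} = - \frac{4814165}{-2916887} + \frac{-1677 + 21 \cdot 1181}{-1673} = \left(-4814165\right) \left(- \frac{1}{2916887}\right) + \left(-1677 + 24801\right) \left(- \frac{1}{1673}\right) = \frac{4814165}{2916887} + 23124 \left(- \frac{1}{1673}\right) = \frac{4814165}{2916887} - \frac{23124}{1673} = - \frac{59395996943}{4879951951}$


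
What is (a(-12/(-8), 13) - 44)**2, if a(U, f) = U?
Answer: 7225/4 ≈ 1806.3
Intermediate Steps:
(a(-12/(-8), 13) - 44)**2 = (-12/(-8) - 44)**2 = (-12*(-1/8) - 44)**2 = (3/2 - 44)**2 = (-85/2)**2 = 7225/4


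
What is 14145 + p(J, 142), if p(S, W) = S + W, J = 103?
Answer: 14390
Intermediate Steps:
14145 + p(J, 142) = 14145 + (103 + 142) = 14145 + 245 = 14390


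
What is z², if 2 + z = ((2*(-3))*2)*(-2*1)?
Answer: 484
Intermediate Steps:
z = 22 (z = -2 + ((2*(-3))*2)*(-2*1) = -2 - 6*2*(-2) = -2 - 12*(-2) = -2 + 24 = 22)
z² = 22² = 484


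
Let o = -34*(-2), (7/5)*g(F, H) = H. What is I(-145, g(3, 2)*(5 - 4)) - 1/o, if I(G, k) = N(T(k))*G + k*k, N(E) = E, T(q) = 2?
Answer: -959529/3332 ≈ -287.97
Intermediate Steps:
g(F, H) = 5*H/7
I(G, k) = k**2 + 2*G (I(G, k) = 2*G + k*k = 2*G + k**2 = k**2 + 2*G)
o = 68
I(-145, g(3, 2)*(5 - 4)) - 1/o = ((((5/7)*2)*(5 - 4))**2 + 2*(-145)) - 1/68 = (((10/7)*1)**2 - 290) - 1*1/68 = ((10/7)**2 - 290) - 1/68 = (100/49 - 290) - 1/68 = -14110/49 - 1/68 = -959529/3332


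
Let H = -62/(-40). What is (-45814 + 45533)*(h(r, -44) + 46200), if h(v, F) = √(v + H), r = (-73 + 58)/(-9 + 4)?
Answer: -12982200 - 281*√455/10 ≈ -1.2983e+7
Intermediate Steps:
r = 3 (r = -15/(-5) = -15*(-⅕) = 3)
H = 31/20 (H = -62*(-1/40) = 31/20 ≈ 1.5500)
h(v, F) = √(31/20 + v) (h(v, F) = √(v + 31/20) = √(31/20 + v))
(-45814 + 45533)*(h(r, -44) + 46200) = (-45814 + 45533)*(√(155 + 100*3)/10 + 46200) = -281*(√(155 + 300)/10 + 46200) = -281*(√455/10 + 46200) = -281*(46200 + √455/10) = -12982200 - 281*√455/10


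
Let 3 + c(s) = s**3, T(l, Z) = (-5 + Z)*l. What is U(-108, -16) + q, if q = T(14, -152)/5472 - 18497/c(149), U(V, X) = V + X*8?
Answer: -1069806770431/4525270128 ≈ -236.41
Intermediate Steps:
U(V, X) = V + 8*X
T(l, Z) = l*(-5 + Z)
c(s) = -3 + s**3
q = -1843020223/4525270128 (q = (14*(-5 - 152))/5472 - 18497/(-3 + 149**3) = (14*(-157))*(1/5472) - 18497/(-3 + 3307949) = -2198*1/5472 - 18497/3307946 = -1099/2736 - 18497*1/3307946 = -1099/2736 - 18497/3307946 = -1843020223/4525270128 ≈ -0.40727)
U(-108, -16) + q = (-108 + 8*(-16)) - 1843020223/4525270128 = (-108 - 128) - 1843020223/4525270128 = -236 - 1843020223/4525270128 = -1069806770431/4525270128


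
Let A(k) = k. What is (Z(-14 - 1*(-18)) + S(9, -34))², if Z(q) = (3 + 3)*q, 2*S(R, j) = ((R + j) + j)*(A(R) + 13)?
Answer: 390625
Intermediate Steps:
S(R, j) = (13 + R)*(R + 2*j)/2 (S(R, j) = (((R + j) + j)*(R + 13))/2 = ((R + 2*j)*(13 + R))/2 = ((13 + R)*(R + 2*j))/2 = (13 + R)*(R + 2*j)/2)
Z(q) = 6*q
(Z(-14 - 1*(-18)) + S(9, -34))² = (6*(-14 - 1*(-18)) + ((½)*9² + 13*(-34) + (13/2)*9 + 9*(-34)))² = (6*(-14 + 18) + ((½)*81 - 442 + 117/2 - 306))² = (6*4 + (81/2 - 442 + 117/2 - 306))² = (24 - 649)² = (-625)² = 390625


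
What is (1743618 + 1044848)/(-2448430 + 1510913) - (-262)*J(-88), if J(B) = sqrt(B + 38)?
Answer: -2788466/937517 + 1310*I*sqrt(2) ≈ -2.9743 + 1852.6*I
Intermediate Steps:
J(B) = sqrt(38 + B)
(1743618 + 1044848)/(-2448430 + 1510913) - (-262)*J(-88) = (1743618 + 1044848)/(-2448430 + 1510913) - (-262)*sqrt(38 - 88) = 2788466/(-937517) - (-262)*sqrt(-50) = 2788466*(-1/937517) - (-262)*5*I*sqrt(2) = -2788466/937517 - (-1310)*I*sqrt(2) = -2788466/937517 + 1310*I*sqrt(2)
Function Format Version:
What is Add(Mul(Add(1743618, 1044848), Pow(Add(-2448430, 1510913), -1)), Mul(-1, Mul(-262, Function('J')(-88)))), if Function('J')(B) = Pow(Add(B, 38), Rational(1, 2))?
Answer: Add(Rational(-2788466, 937517), Mul(1310, I, Pow(2, Rational(1, 2)))) ≈ Add(-2.9743, Mul(1852.6, I))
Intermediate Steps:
Function('J')(B) = Pow(Add(38, B), Rational(1, 2))
Add(Mul(Add(1743618, 1044848), Pow(Add(-2448430, 1510913), -1)), Mul(-1, Mul(-262, Function('J')(-88)))) = Add(Mul(Add(1743618, 1044848), Pow(Add(-2448430, 1510913), -1)), Mul(-1, Mul(-262, Pow(Add(38, -88), Rational(1, 2))))) = Add(Mul(2788466, Pow(-937517, -1)), Mul(-1, Mul(-262, Pow(-50, Rational(1, 2))))) = Add(Mul(2788466, Rational(-1, 937517)), Mul(-1, Mul(-262, Mul(5, I, Pow(2, Rational(1, 2)))))) = Add(Rational(-2788466, 937517), Mul(-1, Mul(-1310, I, Pow(2, Rational(1, 2))))) = Add(Rational(-2788466, 937517), Mul(1310, I, Pow(2, Rational(1, 2))))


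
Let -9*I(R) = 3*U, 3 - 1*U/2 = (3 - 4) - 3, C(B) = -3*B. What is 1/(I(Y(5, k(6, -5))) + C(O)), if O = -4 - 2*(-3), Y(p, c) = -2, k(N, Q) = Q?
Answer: -3/32 ≈ -0.093750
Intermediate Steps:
O = 2 (O = -4 + 6 = 2)
U = 14 (U = 6 - 2*((3 - 4) - 3) = 6 - 2*(-1 - 3) = 6 - 2*(-4) = 6 + 8 = 14)
I(R) = -14/3
1/(I(Y(5, k(6, -5))) + C(O)) = 1/(-14/3 - 3*2) = 1/(-14/3 - 6) = 1/(-32/3) = -3/32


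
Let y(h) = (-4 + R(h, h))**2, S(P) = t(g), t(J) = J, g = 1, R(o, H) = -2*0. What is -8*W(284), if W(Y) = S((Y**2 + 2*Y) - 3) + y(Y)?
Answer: -136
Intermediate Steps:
R(o, H) = 0
S(P) = 1
y(h) = 16 (y(h) = (-4 + 0)**2 = (-4)**2 = 16)
W(Y) = 17 (W(Y) = 1 + 16 = 17)
-8*W(284) = -8*17 = -136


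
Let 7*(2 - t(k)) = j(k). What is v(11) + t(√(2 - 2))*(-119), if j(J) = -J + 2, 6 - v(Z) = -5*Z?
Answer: -143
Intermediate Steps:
v(Z) = 6 + 5*Z (v(Z) = 6 - (-5)*Z = 6 + 5*Z)
j(J) = 2 - J
t(k) = 12/7 + k/7 (t(k) = 2 - (2 - k)/7 = 2 + (-2/7 + k/7) = 12/7 + k/7)
v(11) + t(√(2 - 2))*(-119) = (6 + 5*11) + (12/7 + √(2 - 2)/7)*(-119) = (6 + 55) + (12/7 + √0/7)*(-119) = 61 + (12/7 + (⅐)*0)*(-119) = 61 + (12/7 + 0)*(-119) = 61 + (12/7)*(-119) = 61 - 204 = -143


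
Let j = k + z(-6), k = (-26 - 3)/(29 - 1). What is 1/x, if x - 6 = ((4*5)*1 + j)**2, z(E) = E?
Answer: 784/136473 ≈ 0.0057447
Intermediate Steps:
k = -29/28 ≈ -1.0357
j = -197/28 (j = -29/28 - 6 = -197/28 ≈ -7.0357)
x = 136473/784 (x = 6 + ((4*5)*1 - 197/28)**2 = 6 + (20*1 - 197/28)**2 = 6 + (20 - 197/28)**2 = 6 + (363/28)**2 = 6 + 131769/784 = 136473/784 ≈ 174.07)
1/x = 1/(136473/784) = 784/136473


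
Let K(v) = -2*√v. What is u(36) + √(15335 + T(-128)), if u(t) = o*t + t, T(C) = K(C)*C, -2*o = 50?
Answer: -864 + √(15335 + 2048*I*√2) ≈ -739.62 + 11.643*I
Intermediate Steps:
o = -25 (o = -½*50 = -25)
T(C) = -2*C^(3/2) (T(C) = (-2*√C)*C = -2*C^(3/2))
u(t) = -24*t (u(t) = -25*t + t = -24*t)
u(36) + √(15335 + T(-128)) = -24*36 + √(15335 - (-2048)*I*√2) = -864 + √(15335 - (-2048)*I*√2) = -864 + √(15335 + 2048*I*√2)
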